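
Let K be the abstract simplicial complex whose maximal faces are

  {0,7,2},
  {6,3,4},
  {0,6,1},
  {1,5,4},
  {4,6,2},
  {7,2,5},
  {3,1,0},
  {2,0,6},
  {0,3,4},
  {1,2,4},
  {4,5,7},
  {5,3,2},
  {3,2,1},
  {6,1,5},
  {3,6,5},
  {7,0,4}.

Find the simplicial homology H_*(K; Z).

H_0 ≅ Z,  H_1 ≅ Z^2,  H_2 ≅ Z.

We work with the vertex ordering 0 < 1 < 2 < 3 < 4 < 5 < 6 < 7. The simplices of K, each written with vertices in increasing order, are:

  0-simplices (8): [0], [1], [2], [3], [4], [5], [6], [7]
  1-simplices (24): (24 of them)
  2-simplices (16): [0,1,3], [0,1,6], [0,2,6], [0,2,7], [0,3,4], [0,4,7], [1,2,3], [1,2,4], [1,4,5], [1,5,6], [2,3,5], [2,4,6], [2,5,7], [3,4,6], [3,5,6], [4,5,7]

giving chain groups C_0 ≅ Z^8, C_1 ≅ Z^24, C_2 ≅ Z^16.

Boundary ∂_1: C_1 → C_0 sends each edge [p,q] (with p < q) to q − p.
As a 8×24 matrix over Z this has rank 7, with invariant factors (1,1,1,1,1,1,1).

The boundary map ∂_2: C_2 → C_1 maps a triangle to the signed sum of its edges. For instance
  ∂[4,5,7] = [5,7] − [4,7] + [4,5],
  ∂[0,2,7] = [2,7] − [0,7] + [0,2].
The 24×16 boundary matrix has rank 15 and Smith normal form diag(1,1,1,1,1,1,1,1,1,1,1,1,1,1,1).

From H_k ≅ ker(∂_k) / im(∂_{k+1}) we obtain:

  H_0: rank C_0 − rank ∂_1 = 8 − 7 = 1, and the invariant factors of ∂_1 are all 1, so H_0 ≅ Z.
  H_1: rank ker ∂_1 − rank ∂_2 = (24 − 7) − 15 = 2, and the invariant factors of ∂_2 are all 1, so H_1 ≅ Z^2.
  H_2: rank ker ∂_2 − rank ∂_3 = (16 − 15) − 0 = 1, and there is no ∂_3, so H_2 ≅ Z.

As a check, the Euler characteristic is 8 − 24 + 16 = 0, which agrees with 1 − 2 + 1 = 0.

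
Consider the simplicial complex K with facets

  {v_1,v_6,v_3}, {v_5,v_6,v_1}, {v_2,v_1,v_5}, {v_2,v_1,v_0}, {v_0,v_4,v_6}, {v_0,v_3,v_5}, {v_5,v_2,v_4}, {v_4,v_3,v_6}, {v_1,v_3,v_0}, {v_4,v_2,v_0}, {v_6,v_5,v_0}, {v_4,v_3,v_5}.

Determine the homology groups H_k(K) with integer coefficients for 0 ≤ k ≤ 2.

Take the total order v_0 < v_1 < v_2 < v_3 < v_4 < v_5 < v_6 on the vertex set. Then K (dimension 2) consists of the simplices:

  0-simplices (7): [v_0], [v_1], [v_2], [v_3], [v_4], [v_5], [v_6]
  1-simplices (18): (18 of them)
  2-simplices (12): (12 of them)

giving chain groups C_0 ≅ Z^7, C_1 ≅ Z^18, C_2 ≅ Z^12.

∂_1: C_1 → C_0 is given by ∂[p,q] = [q] − [p]. For instance
  ∂[v_2,v_4] = [v_4] − [v_2].
The 7×18 boundary matrix has rank 6 and Smith normal form diag(1,1,1,1,1,1).

∂_2: C_2 → C_1 sends each 2-simplex [p,q,r] to [q,r] − [p,r] + [p,q]. For instance
  ∂[v_0,v_2,v_4] = [v_2,v_4] − [v_0,v_4] + [v_0,v_2],
  ∂[v_0,v_3,v_5] = [v_3,v_5] − [v_0,v_5] + [v_0,v_3].
This gives a 18×12 integer matrix of rank 12; reducing to Smith normal form yields diagonal entries (1,1,1,1,1,1,1,1,1,1,1,2).

Reading off H_k = ker ∂_k / im ∂_{k+1}:

  H_0: rank C_0 − rank ∂_1 = 7 − 6 = 1, and the invariant factors of ∂_1 are all 1, so H_0 ≅ Z.
  H_1: rank ker ∂_1 − rank ∂_2 = (18 − 6) − 12 = 0, and ∂_2 has invariant factor 2 > 1, so H_1 ≅ Z_2.
  H_2: rank ker ∂_2 − rank ∂_3 = (12 − 12) − 0 = 0, and there is no ∂_3, so H_2 ≅ 0.

(K is a triangulation of the real projective plane RP^2.)

H_0 ≅ Z,  H_1 ≅ Z_2,  H_2 = 0.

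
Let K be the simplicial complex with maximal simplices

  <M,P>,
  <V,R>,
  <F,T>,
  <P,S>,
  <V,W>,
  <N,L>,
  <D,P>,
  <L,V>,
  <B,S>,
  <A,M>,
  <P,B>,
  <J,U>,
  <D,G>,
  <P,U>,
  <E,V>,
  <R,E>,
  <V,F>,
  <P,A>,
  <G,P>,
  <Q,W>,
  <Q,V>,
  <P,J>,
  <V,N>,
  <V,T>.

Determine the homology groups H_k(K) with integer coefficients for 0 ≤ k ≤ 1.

We work with the vertex ordering A < B < D < E < F < G < J < L < M < N < P < Q < R < S < T < U < V < W. The simplices of K, each written with vertices in increasing order, are:

  0-simplices (18): A, B, D, E, F, G, J, L, M, N, P, Q, R, S, T, U, V, W
  1-simplices (24): AM, AP, BP, BS, DG, DP, ER, EV, FT, FV, GP, JP, JU, LN, LV, MP, NV, PS, PU, QV, QW, RV, TV, VW

Hence C_0 ≅ Z^18, C_1 ≅ Z^24.

∂_1: C_1 → C_0 sends each edge [p,q] (with p < q) to q − p. For instance
  ∂BS = S − B.
As a 18×24 matrix over Z this has rank 16, with invariant factors (1,1,1,1,1,1,1,1,1,1,1,1,1,1,1,1).

From H_k ≅ ker(∂_k) / im(∂_{k+1}) we obtain:

  H_0: rank C_0 − rank ∂_1 = 18 − 16 = 2, and the invariant factors of ∂_1 are all 1, so H_0 ≅ Z^2.
  H_1: rank ker ∂_1 − rank ∂_2 = (24 − 16) − 0 = 8, and there is no ∂_2, so H_1 ≅ Z^8.

As a check, the Euler characteristic is 18 − 24 = -6, which agrees with 2 − 8 = -6.
(K is a triangulation of the disjoint union of a wedge of 4 circles and a wedge of 4 circles.)

H_0 = Z^2,  H_1 = Z^8.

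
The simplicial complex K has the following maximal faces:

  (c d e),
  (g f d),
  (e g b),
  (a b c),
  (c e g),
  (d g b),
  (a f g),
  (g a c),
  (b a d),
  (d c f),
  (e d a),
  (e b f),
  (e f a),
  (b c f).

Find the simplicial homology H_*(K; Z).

H_0 ≅ Z,  H_1 ≅ Z^2,  H_2 ≅ Z.

Take the total order a < b < c < d < e < f < g on the vertex set. Then K (dimension 2) consists of the simplices:

  0-simplices (7): a, b, c, d, e, f, g
  1-simplices (21): ab, ac, ad, ae, af, ag, bc, bd, be, bf, bg, cd, ce, cf, cg, de, df, dg, ef, eg, fg
  2-simplices (14): abc, abd, acg, ade, aef, afg, bcf, bdg, bef, beg, cde, cdf, ceg, dfg

so the chain groups are C_0 ≅ Z^7, C_1 ≅ Z^21, C_2 ≅ Z^14.

The boundary map ∂_1: C_1 → C_0 is given by ∂[p,q] = [q] − [p]. For instance
  ∂dg = g − d.
The 7×21 boundary matrix has rank 6 and Smith normal form diag(1,1,1,1,1,1).

Boundary ∂_2: C_2 → C_1 maps a triangle to the signed sum of its edges. For instance
  ∂abd = bd − ad + ab,
  ∂cde = de − ce + cd.
The 21×14 boundary matrix has rank 13 and Smith normal form diag(1,1,1,1,1,1,1,1,1,1,1,1,1).

Computing H_k = (kernel of ∂_k) / (image of ∂_{k+1}):

  H_0: rank C_0 − rank ∂_1 = 7 − 6 = 1, and the invariant factors of ∂_1 are all 1, so H_0 = Z.
  H_1: rank ker ∂_1 − rank ∂_2 = (21 − 6) − 13 = 2, and the invariant factors of ∂_2 are all 1, so H_1 = Z^2.
  H_2: rank ker ∂_2 − rank ∂_3 = (14 − 13) − 0 = 1, and there is no ∂_3, so H_2 = Z.

(K is a triangulation of the torus T^2.)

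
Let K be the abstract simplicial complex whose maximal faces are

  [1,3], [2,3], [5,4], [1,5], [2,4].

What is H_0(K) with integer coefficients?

H_0 ≅ Z.

We work with the vertex ordering 1 < 2 < 3 < 4 < 5. The simplices of K, each written with vertices in increasing order, are:

  0-simplices (5): [1], [2], [3], [4], [5]
  1-simplices (5): [1,3], [1,5], [2,3], [2,4], [4,5]

so the chain groups are C_0 ≅ Z^5, C_1 ≅ Z^5.

Boundary ∂_1: C_1 → C_0 is given by ∂[p,q] = [q] − [p]. For instance
  ∂[1,5] = [5] − [1].
The resulting 5×5 matrix has rank 4, and its Smith normal form has invariant factors (1,1,1,1).

Computing H_k = (kernel of ∂_k) / (image of ∂_{k+1}):

  H_0: rank C_0 − rank ∂_1 = 5 − 4 = 1, and the invariant factors of ∂_1 are all 1, so H_0 = Z.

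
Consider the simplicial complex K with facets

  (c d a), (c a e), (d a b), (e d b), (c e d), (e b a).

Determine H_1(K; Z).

Take the total order a < b < c < d < e on the vertex set. Then K (dimension 2) consists of the simplices:

  0-simplices (5): a, b, c, d, e
  1-simplices (9): ab, ac, ad, ae, bd, be, cd, ce, de
  2-simplices (6): abd, abe, acd, ace, bde, cde

giving chain groups C_0 ≅ Z^5, C_1 ≅ Z^9, C_2 ≅ Z^6.

The boundary map ∂_1: C_1 → C_0 sends each edge [p,q] (with p < q) to q − p. For instance
  ∂ce = e − c.
This gives a 5×9 integer matrix of rank 4; reducing to Smith normal form yields diagonal entries (1,1,1,1).

∂_2: C_2 → C_1 sends each 2-simplex [p,q,r] to [q,r] − [p,r] + [p,q]. For instance
  ∂bde = de − be + bd,
  ∂cde = de − ce + cd.
As a 9×6 matrix over Z this has rank 5, with invariant factors (1,1,1,1,1).

Computing H_k = (kernel of ∂_k) / (image of ∂_{k+1}):

  H_1: rank ker ∂_1 − rank ∂_2 = (9 − 4) − 5 = 0, and the invariant factors of ∂_2 are all 1, so H_1 ≅ 0.

(K is a triangulation of the 2-sphere S^2.)

H_1 ≅ 0.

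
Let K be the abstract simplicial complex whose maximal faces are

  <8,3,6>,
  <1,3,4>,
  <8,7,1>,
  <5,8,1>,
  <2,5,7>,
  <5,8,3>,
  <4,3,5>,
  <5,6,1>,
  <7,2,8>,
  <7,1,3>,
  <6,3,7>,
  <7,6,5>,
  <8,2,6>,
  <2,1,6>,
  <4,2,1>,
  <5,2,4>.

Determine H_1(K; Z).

H_1 ≅ Z^2.

K has 8 vertices, 24 edges, 16 triangles.
rank ∂_1 = 7, rank ∂_2 = 15 ⇒ b_1 = 24 − 7 − 15 = 2; all invariant factors of ∂_2 are 1 so no torsion. So H_1 = Z^2.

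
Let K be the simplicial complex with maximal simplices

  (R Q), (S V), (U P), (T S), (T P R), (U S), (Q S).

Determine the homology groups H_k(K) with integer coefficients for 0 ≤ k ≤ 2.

H_0 = Z,  H_1 = Z^2,  H_2 = 0.

Order the vertices as P < Q < R < S < T < U < V. Listing each simplex with vertices in this order, K has dimension 2 with simplices:

  0-simplices (7): P, Q, R, S, T, U, V
  1-simplices (9): PR, PT, PU, QR, QS, RT, ST, SU, SV
  2-simplices (1): PRT

so the chain groups are C_0 ≅ Z^7, C_1 ≅ Z^9, C_2 ≅ Z^1.

The boundary map ∂_1: C_1 → C_0 maps an edge to its endpoints' difference, ∂[p,q] = q − p.
This gives a 7×9 integer matrix of rank 6; reducing to Smith normal form yields diagonal entries (1,1,1,1,1,1).

Boundary ∂_2: C_2 → C_1 sends each 2-simplex [p,q,r] to [q,r] − [p,r] + [p,q]. For instance
  ∂PRT = RT − PT + PR.
This gives a 9×1 integer matrix of rank 1; reducing to Smith normal form yields diagonal entries (1).

Computing H_k = (kernel of ∂_k) / (image of ∂_{k+1}):

  H_0: rank C_0 − rank ∂_1 = 7 − 6 = 1, and the invariant factors of ∂_1 are all 1, so H_0 = Z.
  H_1: rank ker ∂_1 − rank ∂_2 = (9 − 6) − 1 = 2, and the invariant factors of ∂_2 are all 1, so H_1 = Z^2.
  H_2: rank ker ∂_2 − rank ∂_3 = (1 − 1) − 0 = 0, and there is no ∂_3, so H_2 = 0.

As a check, the Euler characteristic is 7 − 9 + 1 = -1, which agrees with 1 − 2 + 0 = -1.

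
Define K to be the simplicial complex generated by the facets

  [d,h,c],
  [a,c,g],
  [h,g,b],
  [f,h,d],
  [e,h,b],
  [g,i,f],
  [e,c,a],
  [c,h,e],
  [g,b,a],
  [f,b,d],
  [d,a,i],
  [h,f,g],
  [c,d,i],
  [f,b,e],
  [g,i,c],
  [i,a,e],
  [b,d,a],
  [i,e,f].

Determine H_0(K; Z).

H_0 = Z.

Fix the vertex order a < b < c < d < e < f < g < h < i and write every simplex with vertices in increasing order. Then dim K = 2 and the simplices of K are:

  0-simplices (9): a, b, c, d, e, f, g, h, i
  1-simplices (27): ab, ac, ad, ae, ag, ai, bd, be, bf, bg, bh, cd, ce, cg, ch, ci, df, dh, di, ef, eh, ei, fg, fh, fi, gh, gi
  2-simplices (18): abd, abg, ace, acg, adi, aei, bdf, bef, beh, bgh, cdh, cdi, ceh, cgi, dfh, efi, fgh, fgi

giving chain groups C_0 ≅ Z^9, C_1 ≅ Z^27, C_2 ≅ Z^18.

The boundary map ∂_1: C_1 → C_0 is given by ∂[p,q] = [q] − [p].
This gives a 9×27 integer matrix of rank 8; reducing to Smith normal form yields diagonal entries (1,1,1,1,1,1,1,1).

Boundary ∂_2: C_2 → C_1 sends each 2-simplex [p,q,r] to [q,r] − [p,r] + [p,q]. For instance
  ∂acg = cg − ag + ac,
  ∂bdf = df − bf + bd.
This gives a 27×18 integer matrix of rank 18; reducing to Smith normal form yields diagonal entries (1,1,1,1,1,1,1,1,1,1,1,1,1,1,1,1,1,2).

Computing H_k = (kernel of ∂_k) / (image of ∂_{k+1}):

  H_0: rank C_0 − rank ∂_1 = 9 − 8 = 1, and the invariant factors of ∂_1 are all 1, so H_0 ≅ Z.

(K is a triangulation of the Klein bottle.)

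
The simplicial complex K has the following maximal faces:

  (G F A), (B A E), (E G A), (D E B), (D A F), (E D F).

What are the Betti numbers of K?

b_0 = 1, b_1 = 1, b_2 = 0.

Fix the vertex order A < B < D < E < F < G and write every simplex with vertices in increasing order. Then dim K = 2 and the simplices of K are:

  0-simplices (6): A, B, D, E, F, G
  1-simplices (12): AB, AD, AE, AF, AG, BD, BE, DE, DF, EF, EG, FG
  2-simplices (6): ABE, ADF, AEG, AFG, BDE, DEF

Hence C_0 ≅ Z^6, C_1 ≅ Z^12, C_2 ≅ Z^6.

Boundary ∂_1: C_1 → C_0 sends each edge [p,q] (with p < q) to q − p.
The 6×12 boundary matrix has rank 5 and Smith normal form diag(1,1,1,1,1).

The boundary map ∂_2: C_2 → C_1 sends each 2-simplex [p,q,r] to [q,r] − [p,r] + [p,q]. For instance
  ∂BDE = DE − BE + BD,
  ∂AEG = EG − AG + AE.
This gives a 12×6 integer matrix of rank 6; reducing to Smith normal form yields diagonal entries (1,1,1,1,1,1).

Reading off H_k = ker ∂_k / im ∂_{k+1}:

  H_0: rank C_0 − rank ∂_1 = 6 − 5 = 1, and the invariant factors of ∂_1 are all 1, so H_0 = Z.
  H_1: rank ker ∂_1 − rank ∂_2 = (12 − 5) − 6 = 1, and the invariant factors of ∂_2 are all 1, so H_1 = Z.
  H_2: rank ker ∂_2 − rank ∂_3 = (6 − 6) − 0 = 0, and there is no ∂_3, so H_2 = 0.

Hence the Betti numbers are b_0 = 1, b_1 = 1, b_2 = 0.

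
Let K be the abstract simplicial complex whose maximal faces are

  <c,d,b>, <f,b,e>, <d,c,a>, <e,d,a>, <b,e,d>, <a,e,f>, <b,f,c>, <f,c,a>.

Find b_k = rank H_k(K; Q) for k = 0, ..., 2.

b_0 = 1, b_1 = 0, b_2 = 1.

Take the total order a < b < c < d < e < f on the vertex set. Then K (dimension 2) consists of the simplices:

  0-simplices (6): a, b, c, d, e, f
  1-simplices (12): ac, ad, ae, af, bc, bd, be, bf, cd, cf, de, ef
  2-simplices (8): acd, acf, ade, aef, bcd, bcf, bde, bef

Hence C_0 ≅ Z^6, C_1 ≅ Z^12, C_2 ≅ Z^8.

∂_1: C_1 → C_0 maps an edge to its endpoints' difference, ∂[p,q] = q − p. For instance
  ∂af = f − a.
The resulting 6×12 matrix has rank 5, and its Smith normal form has invariant factors (1,1,1,1,1).

The boundary map ∂_2: C_2 → C_1 maps a triangle to the signed sum of its edges. For instance
  ∂aef = ef − af + ae,
  ∂bef = ef − bf + be.
The 12×8 boundary matrix has rank 7 and Smith normal form diag(1,1,1,1,1,1,1).

From H_k ≅ ker(∂_k) / im(∂_{k+1}) we obtain:

  H_0: rank C_0 − rank ∂_1 = 6 − 5 = 1, and the invariant factors of ∂_1 are all 1, so H_0 = Z.
  H_1: rank ker ∂_1 − rank ∂_2 = (12 − 5) − 7 = 0, and the invariant factors of ∂_2 are all 1, so H_1 = 0.
  H_2: rank ker ∂_2 − rank ∂_3 = (8 − 7) − 0 = 1, and there is no ∂_3, so H_2 = Z.

Hence the Betti numbers are b_0 = 1, b_1 = 0, b_2 = 1.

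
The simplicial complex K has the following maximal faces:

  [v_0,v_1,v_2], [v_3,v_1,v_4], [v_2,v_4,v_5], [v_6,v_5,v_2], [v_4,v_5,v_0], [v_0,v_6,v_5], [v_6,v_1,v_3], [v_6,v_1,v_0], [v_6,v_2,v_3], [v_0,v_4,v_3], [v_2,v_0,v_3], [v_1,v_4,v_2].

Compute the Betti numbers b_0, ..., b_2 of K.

b_0 = 1, b_1 = 0, b_2 = 0.

Take the total order v_0 < v_1 < v_2 < v_3 < v_4 < v_5 < v_6 on the vertex set. Then K (dimension 2) consists of the simplices:

  0-simplices (7): [v_0], [v_1], [v_2], [v_3], [v_4], [v_5], [v_6]
  1-simplices (18): (18 of them)
  2-simplices (12): (12 of them)

Hence C_0 ≅ Z^7, C_1 ≅ Z^18, C_2 ≅ Z^12.

The boundary map ∂_1: C_1 → C_0 maps an edge to its endpoints' difference, ∂[p,q] = q − p.
This gives a 7×18 integer matrix of rank 6; reducing to Smith normal form yields diagonal entries (1,1,1,1,1,1).

Boundary ∂_2: C_2 → C_1 maps a triangle to the signed sum of its edges. For instance
  ∂[v_2,v_4,v_5] = [v_4,v_5] − [v_2,v_5] + [v_2,v_4],
  ∂[v_0,v_5,v_6] = [v_5,v_6] − [v_0,v_6] + [v_0,v_5].
The resulting 18×12 matrix has rank 12, and its Smith normal form has invariant factors (1,1,1,1,1,1,1,1,1,1,1,2).

Reading off H_k = ker ∂_k / im ∂_{k+1}:

  H_0: rank C_0 − rank ∂_1 = 7 − 6 = 1, and the invariant factors of ∂_1 are all 1, so H_0 = Z.
  H_1: rank ker ∂_1 − rank ∂_2 = (18 − 6) − 12 = 0, and ∂_2 has invariant factor 2 > 1, so H_1 = Z/2.
  H_2: rank ker ∂_2 − rank ∂_3 = (12 − 12) − 0 = 0, and there is no ∂_3, so H_2 = 0.

(K is a triangulation of the real projective plane RP^2.)

Hence the Betti numbers are b_0 = 1, b_1 = 0, b_2 = 0.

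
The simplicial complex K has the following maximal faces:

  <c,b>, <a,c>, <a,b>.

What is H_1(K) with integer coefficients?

H_1 ≅ Z.

Fix the vertex order a < b < c and write every simplex with vertices in increasing order. Then dim K = 1 and the simplices of K are:

  0-simplices (3): a, b, c
  1-simplices (3): ab, ac, bc

so the chain groups are C_0 ≅ Z^3, C_1 ≅ Z^3.

The boundary map ∂_1: C_1 → C_0 is given by ∂[p,q] = [q] − [p].
This gives a 3×3 integer matrix of rank 2; reducing to Smith normal form yields diagonal entries (1,1).

Computing H_k = (kernel of ∂_k) / (image of ∂_{k+1}):

  H_1: rank ker ∂_1 − rank ∂_2 = (3 − 2) − 0 = 1, and there is no ∂_2, so H_1 = Z.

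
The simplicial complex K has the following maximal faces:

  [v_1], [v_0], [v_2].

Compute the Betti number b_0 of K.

Fix the vertex order v_0 < v_1 < v_2 and write every simplex with vertices in increasing order. Then dim K = 0 and the simplices of K are:

  0-simplices (3): [v_0], [v_1], [v_2]

so the chain groups are C_0 ≅ Z^3.

Now H_k = ker ∂_k / im ∂_{k+1}, so:

  H_0: rank C_0 − rank ∂_1 = 3 − 0 = 3, and there is no ∂_1, so H_0 = Z^3.

Hence the Betti numbers are b_0 = 3.

b_0 = 3.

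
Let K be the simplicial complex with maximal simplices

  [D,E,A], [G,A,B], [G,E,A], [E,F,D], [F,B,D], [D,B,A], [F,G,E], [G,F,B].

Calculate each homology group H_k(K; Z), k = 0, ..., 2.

H_0 ≅ Z,  H_1 = 0,  H_2 ≅ Z.

We work with the vertex ordering A < B < D < E < F < G. The simplices of K, each written with vertices in increasing order, are:

  0-simplices (6): A, B, D, E, F, G
  1-simplices (12): AB, AD, AE, AG, BD, BF, BG, DE, DF, EF, EG, FG
  2-simplices (8): ABD, ABG, ADE, AEG, BDF, BFG, DEF, EFG

Hence C_0 ≅ Z^6, C_1 ≅ Z^12, C_2 ≅ Z^8.

Boundary ∂_1: C_1 → C_0 is given by ∂[p,q] = [q] − [p].
The resulting 6×12 matrix has rank 5, and its Smith normal form has invariant factors (1,1,1,1,1).

∂_2: C_2 → C_1 maps a triangle to the signed sum of its edges. For instance
  ∂AEG = EG − AG + AE,
  ∂ABG = BG − AG + AB.
This gives a 12×8 integer matrix of rank 7; reducing to Smith normal form yields diagonal entries (1,1,1,1,1,1,1).

Computing H_k = (kernel of ∂_k) / (image of ∂_{k+1}):

  H_0: rank C_0 − rank ∂_1 = 6 − 5 = 1, and the invariant factors of ∂_1 are all 1, so H_0 = Z.
  H_1: rank ker ∂_1 − rank ∂_2 = (12 − 5) − 7 = 0, and the invariant factors of ∂_2 are all 1, so H_1 = 0.
  H_2: rank ker ∂_2 − rank ∂_3 = (8 − 7) − 0 = 1, and there is no ∂_3, so H_2 = Z.

(K is a triangulation of the 2-sphere S^2.)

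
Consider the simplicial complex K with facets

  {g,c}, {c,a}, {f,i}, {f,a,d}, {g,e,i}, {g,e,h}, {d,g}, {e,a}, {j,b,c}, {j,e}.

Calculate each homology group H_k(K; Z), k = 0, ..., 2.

H_0 = Z,  H_1 = Z^4,  H_2 = 0.

K has 10 vertices, 17 edges, 4 triangles.
rank ∂_0 = 0, rank ∂_1 = 9 ⇒ b_0 = 10 − 0 − 9 = 1; all invariant factors of ∂_1 are 1 so no torsion. So H_0 ≅ Z.
rank ∂_1 = 9, rank ∂_2 = 4 ⇒ b_1 = 17 − 9 − 4 = 4; all invariant factors of ∂_2 are 1 so no torsion. So H_1 ≅ Z^4.
rank ∂_2 = 4, rank ∂_3 = 0 ⇒ b_2 = 4 − 4 − 0 = 0. So H_2 ≅ 0.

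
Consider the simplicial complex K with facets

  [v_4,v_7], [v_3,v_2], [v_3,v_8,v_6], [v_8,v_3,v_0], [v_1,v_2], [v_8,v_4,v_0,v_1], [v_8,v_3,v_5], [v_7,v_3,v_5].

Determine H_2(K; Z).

K has 9 vertices, 17 edges, 8 triangles, 1 3-simplex.
rank ∂_2 = 7, rank ∂_3 = 1 ⇒ b_2 = 8 − 7 − 1 = 0; all invariant factors of ∂_3 are 1 so no torsion. So H_2 ≅ 0.

H_2 ≅ 0.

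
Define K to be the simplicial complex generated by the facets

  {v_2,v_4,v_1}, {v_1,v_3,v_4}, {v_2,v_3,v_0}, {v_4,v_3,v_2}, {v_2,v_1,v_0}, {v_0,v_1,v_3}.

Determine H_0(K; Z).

Take the total order v_0 < v_1 < v_2 < v_3 < v_4 on the vertex set. Then K (dimension 2) consists of the simplices:

  0-simplices (5): [v_0], [v_1], [v_2], [v_3], [v_4]
  1-simplices (9): [v_0,v_1], [v_0,v_2], [v_0,v_3], [v_1,v_2], [v_1,v_3], [v_1,v_4], [v_2,v_3], [v_2,v_4], [v_3,v_4]
  2-simplices (6): [v_0,v_1,v_2], [v_0,v_1,v_3], [v_0,v_2,v_3], [v_1,v_2,v_4], [v_1,v_3,v_4], [v_2,v_3,v_4]

Hence C_0 ≅ Z^5, C_1 ≅ Z^9, C_2 ≅ Z^6.

∂_1: C_1 → C_0 maps an edge to its endpoints' difference, ∂[p,q] = q − p. For instance
  ∂[v_0,v_2] = [v_2] − [v_0].
As a 5×9 matrix over Z this has rank 4, with invariant factors (1,1,1,1).

The boundary map ∂_2: C_2 → C_1 acts by ∂[p,q,r] = [q,r] − [p,r] + [p,q]. For instance
  ∂[v_0,v_1,v_2] = [v_1,v_2] − [v_0,v_2] + [v_0,v_1],
  ∂[v_2,v_3,v_4] = [v_3,v_4] − [v_2,v_4] + [v_2,v_3].
This gives a 9×6 integer matrix of rank 5; reducing to Smith normal form yields diagonal entries (1,1,1,1,1).

Computing H_k = (kernel of ∂_k) / (image of ∂_{k+1}):

  H_0: rank C_0 − rank ∂_1 = 5 − 4 = 1, and the invariant factors of ∂_1 are all 1, so H_0 ≅ Z.

(K is a triangulation of the 2-sphere S^2.)

H_0 ≅ Z.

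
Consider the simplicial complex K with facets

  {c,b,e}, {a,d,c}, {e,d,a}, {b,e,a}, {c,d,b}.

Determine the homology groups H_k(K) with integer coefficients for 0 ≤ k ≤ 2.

H_0 ≅ Z,  H_1 ≅ Z,  H_2 = 0.

Fix the vertex order a < b < c < d < e and write every simplex with vertices in increasing order. Then dim K = 2 and the simplices of K are:

  0-simplices (5): a, b, c, d, e
  1-simplices (10): ab, ac, ad, ae, bc, bd, be, cd, ce, de
  2-simplices (5): abe, acd, ade, bcd, bce

giving chain groups C_0 ≅ Z^5, C_1 ≅ Z^10, C_2 ≅ Z^5.

∂_1: C_1 → C_0 sends each edge [p,q] (with p < q) to q − p. For instance
  ∂ab = b − a.
The 5×10 boundary matrix has rank 4 and Smith normal form diag(1,1,1,1).

∂_2: C_2 → C_1 maps a triangle to the signed sum of its edges. For instance
  ∂ade = de − ae + ad,
  ∂abe = be − ae + ab.
The resulting 10×5 matrix has rank 5, and its Smith normal form has invariant factors (1,1,1,1,1).

Computing H_k = (kernel of ∂_k) / (image of ∂_{k+1}):

  H_0: rank C_0 − rank ∂_1 = 5 − 4 = 1, and the invariant factors of ∂_1 are all 1, so H_0 ≅ Z.
  H_1: rank ker ∂_1 − rank ∂_2 = (10 − 4) − 5 = 1, and the invariant factors of ∂_2 are all 1, so H_1 ≅ Z.
  H_2: rank ker ∂_2 − rank ∂_3 = (5 − 5) − 0 = 0, and there is no ∂_3, so H_2 ≅ 0.

As a check, the Euler characteristic is 5 − 10 + 5 = 0, which agrees with 1 − 1 + 0 = 0.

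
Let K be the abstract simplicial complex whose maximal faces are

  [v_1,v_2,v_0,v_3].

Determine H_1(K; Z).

H_1 ≅ 0.

Order the vertices as v_0 < v_1 < v_2 < v_3. Listing each simplex with vertices in this order, K has dimension 3 with simplices:

  0-simplices (4): [v_0], [v_1], [v_2], [v_3]
  1-simplices (6): [v_0,v_1], [v_0,v_2], [v_0,v_3], [v_1,v_2], [v_1,v_3], [v_2,v_3]
  2-simplices (4): [v_0,v_1,v_2], [v_0,v_1,v_3], [v_0,v_2,v_3], [v_1,v_2,v_3]
  3-simplices (1): [v_0,v_1,v_2,v_3]

so the chain groups are C_0 ≅ Z^4, C_1 ≅ Z^6, C_2 ≅ Z^4, C_3 ≅ Z^1.

Boundary ∂_1: C_1 → C_0 is given by ∂[p,q] = [q] − [p]. For instance
  ∂[v_1,v_3] = [v_3] − [v_1].
As a 4×6 matrix over Z this has rank 3, with invariant factors (1,1,1).

∂_2: C_2 → C_1 sends each 2-simplex [p,q,r] to [q,r] − [p,r] + [p,q]. For instance
  ∂[v_1,v_2,v_3] = [v_2,v_3] − [v_1,v_3] + [v_1,v_2],
  ∂[v_0,v_1,v_2] = [v_1,v_2] − [v_0,v_2] + [v_0,v_1].
The 6×4 boundary matrix has rank 3 and Smith normal form diag(1,1,1).

Boundary ∂_3: C_3 → C_2 sends each 3-simplex σ to the alternating sum Σ_i (−1)^i (σ with its i-th vertex removed). For instance
  ∂[v_0,v_1,v_2,v_3] = [v_1,v_2,v_3] − [v_0,v_2,v_3] + [v_0,v_1,v_3] − [v_0,v_1,v_2].
The resulting 4×1 matrix has rank 1, and its Smith normal form has invariant factors (1).

Now H_k = ker ∂_k / im ∂_{k+1}, so:

  H_1: rank ker ∂_1 − rank ∂_2 = (6 − 3) − 3 = 0, and the invariant factors of ∂_2 are all 1, so H_1 = 0.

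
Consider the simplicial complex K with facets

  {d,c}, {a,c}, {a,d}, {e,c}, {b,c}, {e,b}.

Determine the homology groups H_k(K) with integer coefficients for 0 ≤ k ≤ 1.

Fix the vertex order a < b < c < d < e and write every simplex with vertices in increasing order. Then dim K = 1 and the simplices of K are:

  0-simplices (5): a, b, c, d, e
  1-simplices (6): ac, ad, bc, be, cd, ce

Hence C_0 ≅ Z^5, C_1 ≅ Z^6.

Boundary ∂_1: C_1 → C_0 sends each edge [p,q] (with p < q) to q − p. For instance
  ∂be = e − b.
The 5×6 boundary matrix has rank 4 and Smith normal form diag(1,1,1,1).

Reading off H_k = ker ∂_k / im ∂_{k+1}:

  H_0: rank C_0 − rank ∂_1 = 5 − 4 = 1, and the invariant factors of ∂_1 are all 1, so H_0 ≅ Z.
  H_1: rank ker ∂_1 − rank ∂_2 = (6 − 4) − 0 = 2, and there is no ∂_2, so H_1 ≅ Z^2.

H_0 ≅ Z,  H_1 ≅ Z^2.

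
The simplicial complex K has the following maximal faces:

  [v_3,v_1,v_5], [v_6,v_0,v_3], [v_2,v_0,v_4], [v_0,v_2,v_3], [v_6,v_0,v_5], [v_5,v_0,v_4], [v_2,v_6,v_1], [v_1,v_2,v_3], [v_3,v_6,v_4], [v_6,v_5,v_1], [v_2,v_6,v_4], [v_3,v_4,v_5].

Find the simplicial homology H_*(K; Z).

Take the total order v_0 < v_1 < v_2 < v_3 < v_4 < v_5 < v_6 on the vertex set. Then K (dimension 2) consists of the simplices:

  0-simplices (7): [v_0], [v_1], [v_2], [v_3], [v_4], [v_5], [v_6]
  1-simplices (18): (18 of them)
  2-simplices (12): (12 of them)

Hence C_0 ≅ Z^7, C_1 ≅ Z^18, C_2 ≅ Z^12.

The boundary map ∂_1: C_1 → C_0 is given by ∂[p,q] = [q] − [p]. For instance
  ∂[v_2,v_3] = [v_3] − [v_2].
The resulting 7×18 matrix has rank 6, and its Smith normal form has invariant factors (1,1,1,1,1,1).

∂_2: C_2 → C_1 sends each 2-simplex [p,q,r] to [q,r] − [p,r] + [p,q]. For instance
  ∂[v_0,v_2,v_4] = [v_2,v_4] − [v_0,v_4] + [v_0,v_2],
  ∂[v_0,v_4,v_5] = [v_4,v_5] − [v_0,v_5] + [v_0,v_4].
The resulting 18×12 matrix has rank 12, and its Smith normal form has invariant factors (1,1,1,1,1,1,1,1,1,1,1,2).

Reading off H_k = ker ∂_k / im ∂_{k+1}:

  H_0: rank C_0 − rank ∂_1 = 7 − 6 = 1, and the invariant factors of ∂_1 are all 1, so H_0 = Z.
  H_1: rank ker ∂_1 − rank ∂_2 = (18 − 6) − 12 = 0, and ∂_2 has invariant factor 2 > 1, so H_1 = Z/2.
  H_2: rank ker ∂_2 − rank ∂_3 = (12 − 12) − 0 = 0, and there is no ∂_3, so H_2 = 0.

As a check, the Euler characteristic is 7 − 18 + 12 = 1, which agrees with 1 − 0 + 0 = 1.
(K is a triangulation of the real projective plane RP^2.)

H_0 = Z,  H_1 = Z/2,  H_2 = 0.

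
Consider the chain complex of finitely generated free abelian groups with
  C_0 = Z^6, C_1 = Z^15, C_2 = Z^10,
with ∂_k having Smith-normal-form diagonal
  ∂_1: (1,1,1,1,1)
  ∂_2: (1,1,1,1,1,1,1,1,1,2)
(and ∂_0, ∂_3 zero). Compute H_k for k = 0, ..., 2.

H_0: b_0 = 6 − 0 − 5 = 1; torsion from ∂_1 factors > 1: none. So H_0 ≅ Z.
H_1: b_1 = 15 − 5 − 10 = 0; torsion from ∂_2 factors > 1: [2]. So H_1 ≅ Z/2Z.
H_2: b_2 = 10 − 10 − 0 = 0; torsion from ∂_3 factors > 1: none. So H_2 ≅ 0.

H_0 ≅ Z,  H_1 ≅ Z/2Z,  H_2 = 0.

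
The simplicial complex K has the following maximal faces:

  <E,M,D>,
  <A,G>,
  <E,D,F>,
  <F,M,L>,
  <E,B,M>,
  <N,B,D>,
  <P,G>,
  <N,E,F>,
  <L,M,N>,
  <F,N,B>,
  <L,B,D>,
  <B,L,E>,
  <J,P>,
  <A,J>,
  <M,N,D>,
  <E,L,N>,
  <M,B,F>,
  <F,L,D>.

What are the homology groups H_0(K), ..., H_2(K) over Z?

H_0 = Z^2,  H_1 = Z^3,  H_2 = Z.

Take the total order A < B < D < E < F < G < J < L < M < N < P on the vertex set. Then K (dimension 2) consists of the simplices:

  0-simplices (11): A, B, D, E, F, G, J, L, M, N, P
  1-simplices (25): AG, AJ, BD, BE, BF, BL, BM, BN, DE, DF, DL, DM, DN, EF, EL, EM, EN, FL, FM, FN, GP, JP, LM, LN, MN
  2-simplices (14): BDL, BDN, BEL, BEM, BFM, BFN, DEF, DEM, DFL, DMN, EFN, ELN, FLM, LMN

giving chain groups C_0 ≅ Z^11, C_1 ≅ Z^25, C_2 ≅ Z^14.

∂_1: C_1 → C_0 maps an edge to its endpoints' difference, ∂[p,q] = q − p. For instance
  ∂DL = L − D.
As a 11×25 matrix over Z this has rank 9, with invariant factors (1,1,1,1,1,1,1,1,1).

Boundary ∂_2: C_2 → C_1 maps a triangle to the signed sum of its edges. For instance
  ∂DEF = EF − DF + DE,
  ∂FLM = LM − FM + FL.
This gives a 25×14 integer matrix of rank 13; reducing to Smith normal form yields diagonal entries (1,1,1,1,1,1,1,1,1,1,1,1,1).

From H_k ≅ ker(∂_k) / im(∂_{k+1}) we obtain:

  H_0: rank C_0 − rank ∂_1 = 11 − 9 = 2, and the invariant factors of ∂_1 are all 1, so H_0 ≅ Z^2.
  H_1: rank ker ∂_1 − rank ∂_2 = (25 − 9) − 13 = 3, and the invariant factors of ∂_2 are all 1, so H_1 ≅ Z^3.
  H_2: rank ker ∂_2 − rank ∂_3 = (14 − 13) − 0 = 1, and there is no ∂_3, so H_2 ≅ Z.

As a check, the Euler characteristic is 11 − 25 + 14 = 0, which agrees with 2 − 3 + 1 = 0.
(K is a triangulation of the disjoint union of the circle S^1 and the torus T^2.)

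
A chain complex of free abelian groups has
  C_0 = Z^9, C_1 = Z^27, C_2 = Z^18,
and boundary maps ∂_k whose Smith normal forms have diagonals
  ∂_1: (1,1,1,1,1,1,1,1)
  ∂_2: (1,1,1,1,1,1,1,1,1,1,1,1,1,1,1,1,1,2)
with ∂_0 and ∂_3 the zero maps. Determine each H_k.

H_0: b_0 = 9 − 0 − 8 = 1; torsion from ∂_1 factors > 1: none. So H_0 ≅ Z.
H_1: b_1 = 27 − 8 − 18 = 1; torsion from ∂_2 factors > 1: [2]. So H_1 ≅ Z ⊕ Z/2.
H_2: b_2 = 18 − 18 − 0 = 0; torsion from ∂_3 factors > 1: none. So H_2 ≅ 0.

H_0 ≅ Z,  H_1 ≅ Z ⊕ Z/2,  H_2 = 0.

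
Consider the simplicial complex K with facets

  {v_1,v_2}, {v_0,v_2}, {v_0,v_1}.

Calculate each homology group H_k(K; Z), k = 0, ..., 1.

H_0 ≅ Z,  H_1 ≅ Z.

Take the total order v_0 < v_1 < v_2 on the vertex set. Then K (dimension 1) consists of the simplices:

  0-simplices (3): [v_0], [v_1], [v_2]
  1-simplices (3): [v_0,v_1], [v_0,v_2], [v_1,v_2]

Hence C_0 ≅ Z^3, C_1 ≅ Z^3.

∂_1: C_1 → C_0 maps an edge to its endpoints' difference, ∂[p,q] = q − p. For instance
  ∂[v_0,v_1] = [v_1] − [v_0].
The resulting 3×3 matrix has rank 2, and its Smith normal form has invariant factors (1,1).

Computing H_k = (kernel of ∂_k) / (image of ∂_{k+1}):

  H_0: rank C_0 − rank ∂_1 = 3 − 2 = 1, and the invariant factors of ∂_1 are all 1, so H_0 = Z.
  H_1: rank ker ∂_1 − rank ∂_2 = (3 − 2) − 0 = 1, and there is no ∂_2, so H_1 = Z.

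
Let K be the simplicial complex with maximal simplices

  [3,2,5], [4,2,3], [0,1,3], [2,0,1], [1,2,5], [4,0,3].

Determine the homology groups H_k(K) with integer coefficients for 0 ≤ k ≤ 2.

H_0 ≅ Z,  H_1 ≅ Z,  H_2 = 0.

Fix the vertex order 0 < 1 < 2 < 3 < 4 < 5 and write every simplex with vertices in increasing order. Then dim K = 2 and the simplices of K are:

  0-simplices (6): [0], [1], [2], [3], [4], [5]
  1-simplices (12): [0,1], [0,2], [0,3], [0,4], [1,2], [1,3], [1,5], [2,3], [2,4], [2,5], [3,4], [3,5]
  2-simplices (6): [0,1,2], [0,1,3], [0,3,4], [1,2,5], [2,3,4], [2,3,5]

giving chain groups C_0 ≅ Z^6, C_1 ≅ Z^12, C_2 ≅ Z^6.

The boundary map ∂_1: C_1 → C_0 is given by ∂[p,q] = [q] − [p]. For instance
  ∂[0,4] = [4] − [0].
The resulting 6×12 matrix has rank 5, and its Smith normal form has invariant factors (1,1,1,1,1).

Boundary ∂_2: C_2 → C_1 acts by ∂[p,q,r] = [q,r] − [p,r] + [p,q]. For instance
  ∂[0,1,3] = [1,3] − [0,3] + [0,1],
  ∂[1,2,5] = [2,5] − [1,5] + [1,2].
As a 12×6 matrix over Z this has rank 6, with invariant factors (1,1,1,1,1,1).

Now H_k = ker ∂_k / im ∂_{k+1}, so:

  H_0: rank C_0 − rank ∂_1 = 6 − 5 = 1, and the invariant factors of ∂_1 are all 1, so H_0 = Z.
  H_1: rank ker ∂_1 − rank ∂_2 = (12 − 5) − 6 = 1, and the invariant factors of ∂_2 are all 1, so H_1 = Z.
  H_2: rank ker ∂_2 − rank ∂_3 = (6 − 6) − 0 = 0, and there is no ∂_3, so H_2 = 0.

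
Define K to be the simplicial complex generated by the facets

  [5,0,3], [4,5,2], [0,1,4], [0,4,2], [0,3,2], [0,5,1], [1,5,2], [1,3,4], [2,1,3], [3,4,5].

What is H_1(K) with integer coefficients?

Order the vertices as 0 < 1 < 2 < 3 < 4 < 5. Listing each simplex with vertices in this order, K has dimension 2 with simplices:

  0-simplices (6): [0], [1], [2], [3], [4], [5]
  1-simplices (15): [0,1], [0,2], [0,3], [0,4], [0,5], [1,2], [1,3], [1,4], [1,5], [2,3], [2,4], [2,5], [3,4], [3,5], [4,5]
  2-simplices (10): [0,1,4], [0,1,5], [0,2,3], [0,2,4], [0,3,5], [1,2,3], [1,2,5], [1,3,4], [2,4,5], [3,4,5]

Hence C_0 ≅ Z^6, C_1 ≅ Z^15, C_2 ≅ Z^10.

∂_1: C_1 → C_0 sends each edge [p,q] (with p < q) to q − p.
The resulting 6×15 matrix has rank 5, and its Smith normal form has invariant factors (1,1,1,1,1).

∂_2: C_2 → C_1 sends each 2-simplex [p,q,r] to [q,r] − [p,r] + [p,q]. For instance
  ∂[1,3,4] = [3,4] − [1,4] + [1,3],
  ∂[2,4,5] = [4,5] − [2,5] + [2,4].
This gives a 15×10 integer matrix of rank 10; reducing to Smith normal form yields diagonal entries (1,1,1,1,1,1,1,1,1,2).

Now H_k = ker ∂_k / im ∂_{k+1}, so:

  H_1: rank ker ∂_1 − rank ∂_2 = (15 − 5) − 10 = 0, and ∂_2 has invariant factor 2 > 1, so H_1 ≅ Z_2.

(K is a triangulation of the real projective plane RP^2.)

H_1 = Z_2.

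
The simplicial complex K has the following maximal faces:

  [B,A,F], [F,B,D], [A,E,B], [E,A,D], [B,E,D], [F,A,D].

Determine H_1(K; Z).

H_1 = 0.

We work with the vertex ordering A < B < D < E < F. The simplices of K, each written with vertices in increasing order, are:

  0-simplices (5): A, B, D, E, F
  1-simplices (9): AB, AD, AE, AF, BD, BE, BF, DE, DF
  2-simplices (6): ABE, ABF, ADE, ADF, BDE, BDF

so the chain groups are C_0 ≅ Z^5, C_1 ≅ Z^9, C_2 ≅ Z^6.

The boundary map ∂_1: C_1 → C_0 sends each edge [p,q] (with p < q) to q − p. For instance
  ∂BD = D − B.
The resulting 5×9 matrix has rank 4, and its Smith normal form has invariant factors (1,1,1,1).

∂_2: C_2 → C_1 maps a triangle to the signed sum of its edges. For instance
  ∂ABE = BE − AE + AB,
  ∂BDE = DE − BE + BD.
As a 9×6 matrix over Z this has rank 5, with invariant factors (1,1,1,1,1).

From H_k ≅ ker(∂_k) / im(∂_{k+1}) we obtain:

  H_1: rank ker ∂_1 − rank ∂_2 = (9 − 4) − 5 = 0, and the invariant factors of ∂_2 are all 1, so H_1 ≅ 0.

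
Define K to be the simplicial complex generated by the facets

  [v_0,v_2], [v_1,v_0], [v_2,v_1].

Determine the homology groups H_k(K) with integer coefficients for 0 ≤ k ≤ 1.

Take the total order v_0 < v_1 < v_2 on the vertex set. Then K (dimension 1) consists of the simplices:

  0-simplices (3): [v_0], [v_1], [v_2]
  1-simplices (3): [v_0,v_1], [v_0,v_2], [v_1,v_2]

giving chain groups C_0 ≅ Z^3, C_1 ≅ Z^3.

Boundary ∂_1: C_1 → C_0 maps an edge to its endpoints' difference, ∂[p,q] = q − p.
This gives a 3×3 integer matrix of rank 2; reducing to Smith normal form yields diagonal entries (1,1).

Computing H_k = (kernel of ∂_k) / (image of ∂_{k+1}):

  H_0: rank C_0 − rank ∂_1 = 3 − 2 = 1, and the invariant factors of ∂_1 are all 1, so H_0 = Z.
  H_1: rank ker ∂_1 − rank ∂_2 = (3 − 2) − 0 = 1, and there is no ∂_2, so H_1 = Z.

(K is a triangulation of the circle S^1.)

H_0 ≅ Z,  H_1 ≅ Z.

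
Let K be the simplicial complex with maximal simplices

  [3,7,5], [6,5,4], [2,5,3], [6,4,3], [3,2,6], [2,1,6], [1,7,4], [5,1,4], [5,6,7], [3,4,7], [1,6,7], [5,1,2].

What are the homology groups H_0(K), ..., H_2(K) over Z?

H_0 ≅ Z,  H_1 ≅ Z/2,  H_2 = 0.

We work with the vertex ordering 1 < 2 < 3 < 4 < 5 < 6 < 7. The simplices of K, each written with vertices in increasing order, are:

  0-simplices (7): [1], [2], [3], [4], [5], [6], [7]
  1-simplices (18): [1,2], [1,4], [1,5], [1,6], [1,7], [2,3], [2,5], [2,6], [3,4], [3,5], [3,6], [3,7], [4,5], [4,6], [4,7], [5,6], [5,7], [6,7]
  2-simplices (12): [1,2,5], [1,2,6], [1,4,5], [1,4,7], [1,6,7], [2,3,5], [2,3,6], [3,4,6], [3,4,7], [3,5,7], [4,5,6], [5,6,7]

Hence C_0 ≅ Z^7, C_1 ≅ Z^18, C_2 ≅ Z^12.

Boundary ∂_1: C_1 → C_0 sends each edge [p,q] (with p < q) to q − p.
The 7×18 boundary matrix has rank 6 and Smith normal form diag(1,1,1,1,1,1).

Boundary ∂_2: C_2 → C_1 maps a triangle to the signed sum of its edges. For instance
  ∂[1,2,5] = [2,5] − [1,5] + [1,2],
  ∂[3,4,6] = [4,6] − [3,6] + [3,4].
The resulting 18×12 matrix has rank 12, and its Smith normal form has invariant factors (1,1,1,1,1,1,1,1,1,1,1,2).

Reading off H_k = ker ∂_k / im ∂_{k+1}:

  H_0: rank C_0 − rank ∂_1 = 7 − 6 = 1, and the invariant factors of ∂_1 are all 1, so H_0 ≅ Z.
  H_1: rank ker ∂_1 − rank ∂_2 = (18 − 6) − 12 = 0, and ∂_2 has invariant factor 2 > 1, so H_1 ≅ Z/2.
  H_2: rank ker ∂_2 − rank ∂_3 = (12 − 12) − 0 = 0, and there is no ∂_3, so H_2 ≅ 0.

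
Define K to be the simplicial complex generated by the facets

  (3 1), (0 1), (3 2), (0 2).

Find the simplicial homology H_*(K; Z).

H_0 = Z,  H_1 = Z.

We work with the vertex ordering 0 < 1 < 2 < 3. The simplices of K, each written with vertices in increasing order, are:

  0-simplices (4): [0], [1], [2], [3]
  1-simplices (4): [0,1], [0,2], [1,3], [2,3]

Hence C_0 ≅ Z^4, C_1 ≅ Z^4.

The boundary map ∂_1: C_1 → C_0 is given by ∂[p,q] = [q] − [p]. For instance
  ∂[2,3] = [3] − [2].
The 4×4 boundary matrix has rank 3 and Smith normal form diag(1,1,1).

Computing H_k = (kernel of ∂_k) / (image of ∂_{k+1}):

  H_0: rank C_0 − rank ∂_1 = 4 − 3 = 1, and the invariant factors of ∂_1 are all 1, so H_0 = Z.
  H_1: rank ker ∂_1 − rank ∂_2 = (4 − 3) − 0 = 1, and there is no ∂_2, so H_1 = Z.

(K is a triangulation of the circle S^1.)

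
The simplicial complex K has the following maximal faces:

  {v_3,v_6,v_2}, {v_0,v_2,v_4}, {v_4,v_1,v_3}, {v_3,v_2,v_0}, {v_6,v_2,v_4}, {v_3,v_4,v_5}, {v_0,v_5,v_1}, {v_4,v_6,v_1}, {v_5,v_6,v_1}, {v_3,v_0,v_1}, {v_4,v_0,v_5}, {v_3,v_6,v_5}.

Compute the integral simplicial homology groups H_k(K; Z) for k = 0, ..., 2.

Take the total order v_0 < v_1 < v_2 < v_3 < v_4 < v_5 < v_6 on the vertex set. Then K (dimension 2) consists of the simplices:

  0-simplices (7): [v_0], [v_1], [v_2], [v_3], [v_4], [v_5], [v_6]
  1-simplices (18): (18 of them)
  2-simplices (12): (12 of them)

Hence C_0 ≅ Z^7, C_1 ≅ Z^18, C_2 ≅ Z^12.

∂_1: C_1 → C_0 sends each edge [p,q] (with p < q) to q − p. For instance
  ∂[v_2,v_3] = [v_3] − [v_2].
This gives a 7×18 integer matrix of rank 6; reducing to Smith normal form yields diagonal entries (1,1,1,1,1,1).

∂_2: C_2 → C_1 maps a triangle to the signed sum of its edges. For instance
  ∂[v_1,v_5,v_6] = [v_5,v_6] − [v_1,v_6] + [v_1,v_5],
  ∂[v_0,v_4,v_5] = [v_4,v_5] − [v_0,v_5] + [v_0,v_4].
The 18×12 boundary matrix has rank 12 and Smith normal form diag(1,1,1,1,1,1,1,1,1,1,1,2).

From H_k ≅ ker(∂_k) / im(∂_{k+1}) we obtain:

  H_0: rank C_0 − rank ∂_1 = 7 − 6 = 1, and the invariant factors of ∂_1 are all 1, so H_0 = Z.
  H_1: rank ker ∂_1 − rank ∂_2 = (18 − 6) − 12 = 0, and ∂_2 has invariant factor 2 > 1, so H_1 = Z/2Z.
  H_2: rank ker ∂_2 − rank ∂_3 = (12 − 12) − 0 = 0, and there is no ∂_3, so H_2 = 0.

As a check, the Euler characteristic is 7 − 18 + 12 = 1, which agrees with 1 − 0 + 0 = 1.
(K is a triangulation of the real projective plane RP^2.)

H_0 ≅ Z,  H_1 ≅ Z/2Z,  H_2 = 0.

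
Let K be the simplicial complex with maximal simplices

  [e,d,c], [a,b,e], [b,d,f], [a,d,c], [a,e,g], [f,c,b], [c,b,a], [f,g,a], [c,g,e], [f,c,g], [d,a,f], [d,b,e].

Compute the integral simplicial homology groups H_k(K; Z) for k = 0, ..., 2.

K has 7 vertices, 18 edges, 12 triangles.
rank ∂_0 = 0, rank ∂_1 = 6 ⇒ b_0 = 7 − 0 − 6 = 1; all invariant factors of ∂_1 are 1 so no torsion. So H_0 = Z.
rank ∂_1 = 6, rank ∂_2 = 12 ⇒ b_1 = 18 − 6 − 12 = 0; ∂_2 has invariant factor(s) [2] giving torsion. So H_1 = Z/2.
rank ∂_2 = 12, rank ∂_3 = 0 ⇒ b_2 = 12 − 12 − 0 = 0. So H_2 = 0.

H_0 ≅ Z,  H_1 ≅ Z/2,  H_2 = 0.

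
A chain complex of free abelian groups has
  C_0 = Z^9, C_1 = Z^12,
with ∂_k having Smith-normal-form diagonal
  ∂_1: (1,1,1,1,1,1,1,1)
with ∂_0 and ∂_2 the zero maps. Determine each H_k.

H_0: b_0 = 9 − 0 − 8 = 1; torsion from ∂_1 factors > 1: none. So H_0 ≅ Z.
H_1: b_1 = 12 − 8 − 0 = 4; torsion from ∂_2 factors > 1: none. So H_1 ≅ Z^4.

H_0 ≅ Z,  H_1 ≅ Z^4.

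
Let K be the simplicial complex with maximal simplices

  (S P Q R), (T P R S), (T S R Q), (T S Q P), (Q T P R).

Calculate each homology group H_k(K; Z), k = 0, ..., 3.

Fix the vertex order P < Q < R < S < T and write every simplex with vertices in increasing order. Then dim K = 3 and the simplices of K are:

  0-simplices (5): P, Q, R, S, T
  1-simplices (10): PQ, PR, PS, PT, QR, QS, QT, RS, RT, ST
  2-simplices (10): PQR, PQS, PQT, PRS, PRT, PST, QRS, QRT, QST, RST
  3-simplices (5): PQRS, PQRT, PQST, PRST, QRST

giving chain groups C_0 ≅ Z^5, C_1 ≅ Z^10, C_2 ≅ Z^10, C_3 ≅ Z^5.

Boundary ∂_1: C_1 → C_0 sends each edge [p,q] (with p < q) to q − p.
The 5×10 boundary matrix has rank 4 and Smith normal form diag(1,1,1,1).

Boundary ∂_2: C_2 → C_1 maps a triangle to the signed sum of its edges. For instance
  ∂QRT = RT − QT + QR,
  ∂PQS = QS − PS + PQ.
This gives a 10×10 integer matrix of rank 6; reducing to Smith normal form yields diagonal entries (1,1,1,1,1,1).

∂_3: C_3 → C_2 sends each 3-simplex σ to the alternating sum Σ_i (−1)^i (σ with its i-th vertex removed). For instance
  ∂QRST = RST − QST + QRT − QRS,
  ∂PQRS = QRS − PRS + PQS − PQR.
This gives a 10×5 integer matrix of rank 4; reducing to Smith normal form yields diagonal entries (1,1,1,1).

Reading off H_k = ker ∂_k / im ∂_{k+1}:

  H_0: rank C_0 − rank ∂_1 = 5 − 4 = 1, and the invariant factors of ∂_1 are all 1, so H_0 ≅ Z.
  H_1: rank ker ∂_1 − rank ∂_2 = (10 − 4) − 6 = 0, and the invariant factors of ∂_2 are all 1, so H_1 ≅ 0.
  H_2: rank ker ∂_2 − rank ∂_3 = (10 − 6) − 4 = 0, and the invariant factors of ∂_3 are all 1, so H_2 ≅ 0.
  H_3: rank ker ∂_3 − rank ∂_4 = (5 − 4) − 0 = 1, and there is no ∂_4, so H_3 ≅ Z.

As a check, the Euler characteristic is 5 − 10 + 10 − 5 = 0, which agrees with 1 − 0 + 0 − 1 = 0.

H_0 ≅ Z,  H_1 = 0,  H_2 = 0,  H_3 ≅ Z.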